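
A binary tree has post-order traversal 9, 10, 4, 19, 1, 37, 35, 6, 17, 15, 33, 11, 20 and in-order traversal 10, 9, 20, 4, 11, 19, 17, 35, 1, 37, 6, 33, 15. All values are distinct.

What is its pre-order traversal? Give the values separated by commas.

20, 10, 9, 11, 4, 33, 17, 19, 6, 35, 37, 1, 15

The last element of post-order is the root; it splits in-order into left and right subtrees.
Root 20: left subtree has 2 nodes {10, 9}, right has 10 {4, 11, 19, 17, 35, 1, 37, 6, 33, 15}.
  Root 10: left subtree has 0 nodes { }, right has 1 {9}.
  Root 11: left subtree has 1 node {4}, right has 8 {19, 17, 35, 1, 37, 6, 33, 15}.
    Root 33: left subtree has 6 nodes {19, 17, 35, 1, 37, 6}, right has 1 {15}.
      Root 17: left subtree has 1 node {19}, right has 4 {35, 1, 37, 6}.
        Root 6: left subtree has 3 nodes {35, 1, 37}, right has 0 { }.
          Root 35: left subtree has 0 nodes { }, right has 2 {1, 37}.
            Root 37: left subtree has 1 node {1}, right has 0 { }.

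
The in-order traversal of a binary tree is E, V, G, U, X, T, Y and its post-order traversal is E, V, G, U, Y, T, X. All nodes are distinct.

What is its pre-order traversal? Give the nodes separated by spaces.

The last element of post-order is the root; it splits in-order into left and right subtrees.
Root X: left subtree has 4 nodes {E, V, G, U}, right has 2 {T, Y}.
  Root U: left subtree has 3 nodes {E, V, G}, right has 0 { }.
    Root G: left subtree has 2 nodes {E, V}, right has 0 { }.
      Root V: left subtree has 1 node {E}, right has 0 { }.
  Root T: left subtree has 0 nodes { }, right has 1 {Y}.

X U G V E T Y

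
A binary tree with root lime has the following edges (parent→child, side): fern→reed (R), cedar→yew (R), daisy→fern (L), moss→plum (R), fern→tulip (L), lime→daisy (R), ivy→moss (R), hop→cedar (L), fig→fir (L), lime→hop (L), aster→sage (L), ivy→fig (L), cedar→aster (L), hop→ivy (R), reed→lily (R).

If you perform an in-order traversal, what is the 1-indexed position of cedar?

3

In-order visits the left subtree, then the node, then the right subtree.
At lime: go left to hop.
  At hop: go left to cedar.
    At cedar: go left to aster.
      At aster: go left to sage.
        sage is a leaf — visit sage.
      Visit aster.
      At aster: no right child.
    Visit cedar.
    At cedar: go right to yew.
      yew is a leaf — visit yew.
  Visit hop.
  At hop: go right to ivy.
    At ivy: go left to fig.
      At fig: go left to fir.
        fir is a leaf — visit fir.
      Visit fig.
      At fig: no right child.
    Visit ivy.
    At ivy: go right to moss.
      At moss: no left child.
      Visit moss.
      At moss: go right to plum.
        plum is a leaf — visit plum.
Visit lime.
At lime: go right to daisy.
  At daisy: go left to fern.
    At fern: go left to tulip.
      tulip is a leaf — visit tulip.
    Visit fern.
    At fern: go right to reed.
      At reed: no left child.
      Visit reed.
      At reed: go right to lily.
        lily is a leaf — visit lily.
  Visit daisy.
  At daisy: no right child.
Full in-order sequence: sage, aster, cedar, yew, hop, fir, fig, ivy, moss, plum, lime, tulip, fern, reed, lily, daisy.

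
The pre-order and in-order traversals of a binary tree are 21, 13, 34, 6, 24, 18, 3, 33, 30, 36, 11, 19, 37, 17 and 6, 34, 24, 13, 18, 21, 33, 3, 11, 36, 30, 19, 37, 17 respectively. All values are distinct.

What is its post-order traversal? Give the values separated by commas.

6, 24, 34, 18, 13, 33, 11, 36, 17, 37, 19, 30, 3, 21

The first element of pre-order is the root; it splits in-order into left and right subtrees.
Root 21: left subtree has 5 nodes {6, 34, 24, 13, 18}, right has 8 {33, 3, 11, 36, 30, 19, 37, 17}.
  Root 13: left subtree has 3 nodes {6, 34, 24}, right has 1 {18}.
    Root 34: left subtree has 1 node {6}, right has 1 {24}.
  Root 3: left subtree has 1 node {33}, right has 6 {11, 36, 30, 19, 37, 17}.
    Root 30: left subtree has 2 nodes {11, 36}, right has 3 {19, 37, 17}.
      Root 36: left subtree has 1 node {11}, right has 0 { }.
      Root 19: left subtree has 0 nodes { }, right has 2 {37, 17}.
        Root 37: left subtree has 0 nodes { }, right has 1 {17}.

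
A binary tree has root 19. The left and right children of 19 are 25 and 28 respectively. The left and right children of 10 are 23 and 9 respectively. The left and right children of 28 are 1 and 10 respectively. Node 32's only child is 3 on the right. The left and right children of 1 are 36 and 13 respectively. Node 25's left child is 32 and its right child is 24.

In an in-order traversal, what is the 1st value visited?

32

In-order visits the left subtree, then the node, then the right subtree.
At 19: go left to 25.
  At 25: go left to 32.
    At 32: no left child.
    Visit 32.
    At 32: go right to 3.
      3 is a leaf — visit 3.
  Visit 25.
  At 25: go right to 24.
    24 is a leaf — visit 24.
Visit 19.
At 19: go right to 28.
  At 28: go left to 1.
    At 1: go left to 36.
      36 is a leaf — visit 36.
    Visit 1.
    At 1: go right to 13.
      13 is a leaf — visit 13.
  Visit 28.
  At 28: go right to 10.
    At 10: go left to 23.
      23 is a leaf — visit 23.
    Visit 10.
    At 10: go right to 9.
      9 is a leaf — visit 9.
Full in-order sequence: 32, 3, 25, 24, 19, 36, 1, 13, 28, 23, 10, 9.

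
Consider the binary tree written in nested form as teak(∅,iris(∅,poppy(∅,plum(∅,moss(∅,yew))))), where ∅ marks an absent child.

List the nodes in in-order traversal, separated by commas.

In-order visits the left subtree, then the node, then the right subtree.
At teak: no left child.
Visit teak.
At teak: go right to iris.
  At iris: no left child.
  Visit iris.
  At iris: go right to poppy.
    At poppy: no left child.
    Visit poppy.
    At poppy: go right to plum.
      At plum: no left child.
      Visit plum.
      At plum: go right to moss.
        At moss: no left child.
        Visit moss.
        At moss: go right to yew.
          yew is a leaf — visit yew.

teak, iris, poppy, plum, moss, yew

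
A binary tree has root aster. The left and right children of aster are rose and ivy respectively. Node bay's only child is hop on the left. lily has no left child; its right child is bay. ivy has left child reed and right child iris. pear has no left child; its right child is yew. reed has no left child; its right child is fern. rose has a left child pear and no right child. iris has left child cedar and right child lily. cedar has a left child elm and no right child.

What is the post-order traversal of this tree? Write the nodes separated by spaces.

yew pear rose fern reed elm cedar hop bay lily iris ivy aster

Post-order visits the left subtree, then the right subtree, then the node.
At aster: go left to rose.
  At rose: go left to pear.
    At pear: no left child.
    At pear: go right to yew.
      yew is a leaf — visit yew.
    Visit pear.
  At rose: no right child.
  Visit rose.
At aster: go right to ivy.
  At ivy: go left to reed.
    At reed: no left child.
    At reed: go right to fern.
      fern is a leaf — visit fern.
    Visit reed.
  At ivy: go right to iris.
    At iris: go left to cedar.
      At cedar: go left to elm.
        elm is a leaf — visit elm.
      At cedar: no right child.
      Visit cedar.
    At iris: go right to lily.
      At lily: no left child.
      At lily: go right to bay.
        At bay: go left to hop.
          hop is a leaf — visit hop.
        At bay: no right child.
        Visit bay.
      Visit lily.
    Visit iris.
  Visit ivy.
Visit aster.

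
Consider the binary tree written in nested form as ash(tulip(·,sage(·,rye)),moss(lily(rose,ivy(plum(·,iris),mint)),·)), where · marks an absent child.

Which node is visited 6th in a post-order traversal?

Post-order visits the left subtree, then the right subtree, then the node.
At ash: go left to tulip.
  At tulip: no left child.
  At tulip: go right to sage.
    At sage: no left child.
    At sage: go right to rye.
      rye is a leaf — visit rye.
    Visit sage.
  Visit tulip.
At ash: go right to moss.
  At moss: go left to lily.
    At lily: go left to rose.
      rose is a leaf — visit rose.
    At lily: go right to ivy.
      At ivy: go left to plum.
        At plum: no left child.
        At plum: go right to iris.
          iris is a leaf — visit iris.
        Visit plum.
      At ivy: go right to mint.
        mint is a leaf — visit mint.
      Visit ivy.
    Visit lily.
  At moss: no right child.
  Visit moss.
Visit ash.
Full post-order sequence: rye, sage, tulip, rose, iris, plum, mint, ivy, lily, moss, ash.

plum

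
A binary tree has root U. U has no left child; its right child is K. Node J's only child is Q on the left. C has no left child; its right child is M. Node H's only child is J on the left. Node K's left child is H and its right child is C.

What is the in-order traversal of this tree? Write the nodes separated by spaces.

In-order visits the left subtree, then the node, then the right subtree.
At U: no left child.
Visit U.
At U: go right to K.
  At K: go left to H.
    At H: go left to J.
      At J: go left to Q.
        Q is a leaf — visit Q.
      Visit J.
      At J: no right child.
    Visit H.
    At H: no right child.
  Visit K.
  At K: go right to C.
    At C: no left child.
    Visit C.
    At C: go right to M.
      M is a leaf — visit M.

U Q J H K C M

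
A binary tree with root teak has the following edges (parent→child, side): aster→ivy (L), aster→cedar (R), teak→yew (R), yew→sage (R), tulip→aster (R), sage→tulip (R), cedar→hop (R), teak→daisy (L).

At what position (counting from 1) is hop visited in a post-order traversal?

Post-order visits the left subtree, then the right subtree, then the node.
At teak: go left to daisy.
  daisy is a leaf — visit daisy.
At teak: go right to yew.
  At yew: no left child.
  At yew: go right to sage.
    At sage: no left child.
    At sage: go right to tulip.
      At tulip: no left child.
      At tulip: go right to aster.
        At aster: go left to ivy.
          ivy is a leaf — visit ivy.
        At aster: go right to cedar.
          At cedar: no left child.
          At cedar: go right to hop.
            hop is a leaf — visit hop.
          Visit cedar.
        Visit aster.
      Visit tulip.
    Visit sage.
  Visit yew.
Visit teak.
Full post-order sequence: daisy, ivy, hop, cedar, aster, tulip, sage, yew, teak.

3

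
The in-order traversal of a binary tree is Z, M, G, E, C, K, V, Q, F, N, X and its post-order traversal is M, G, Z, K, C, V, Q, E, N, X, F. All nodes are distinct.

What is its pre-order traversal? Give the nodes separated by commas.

F, E, Z, G, M, Q, V, C, K, X, N

The last element of post-order is the root; it splits in-order into left and right subtrees.
Root F: left subtree has 8 nodes {Z, M, G, E, C, K, V, Q}, right has 2 {N, X}.
  Root E: left subtree has 3 nodes {Z, M, G}, right has 4 {C, K, V, Q}.
    Root Z: left subtree has 0 nodes { }, right has 2 {M, G}.
      Root G: left subtree has 1 node {M}, right has 0 { }.
    Root Q: left subtree has 3 nodes {C, K, V}, right has 0 { }.
      Root V: left subtree has 2 nodes {C, K}, right has 0 { }.
        Root C: left subtree has 0 nodes { }, right has 1 {K}.
  Root X: left subtree has 1 node {N}, right has 0 { }.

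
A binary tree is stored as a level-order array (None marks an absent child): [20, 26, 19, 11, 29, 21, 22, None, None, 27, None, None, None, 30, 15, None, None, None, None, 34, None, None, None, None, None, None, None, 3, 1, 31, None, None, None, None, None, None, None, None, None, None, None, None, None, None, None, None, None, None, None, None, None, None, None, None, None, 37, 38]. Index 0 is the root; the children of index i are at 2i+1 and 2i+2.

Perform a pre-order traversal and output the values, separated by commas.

Pre-order visits the node, then its left subtree, then its right subtree.
Visit 20.
At 20: go left to 26.
  Visit 26.
  At 26: go left to 11.
    11 is a leaf — visit 11.
  At 26: go right to 29.
    Visit 29.
    At 29: go left to 27.
      Visit 27.
      At 27: go left to 34.
        34 is a leaf — visit 34.
      At 27: no right child.
    At 29: no right child.
At 20: go right to 19.
  Visit 19.
  At 19: go left to 21.
    21 is a leaf — visit 21.
  At 19: go right to 22.
    Visit 22.
    At 22: go left to 30.
      Visit 30.
      At 30: go left to 3.
        Visit 3.
        At 3: go left to 37.
          37 is a leaf — visit 37.
        At 3: go right to 38.
          38 is a leaf — visit 38.
      At 30: go right to 1.
        1 is a leaf — visit 1.
    At 22: go right to 15.
      Visit 15.
      At 15: go left to 31.
        31 is a leaf — visit 31.
      At 15: no right child.

20, 26, 11, 29, 27, 34, 19, 21, 22, 30, 3, 37, 38, 1, 15, 31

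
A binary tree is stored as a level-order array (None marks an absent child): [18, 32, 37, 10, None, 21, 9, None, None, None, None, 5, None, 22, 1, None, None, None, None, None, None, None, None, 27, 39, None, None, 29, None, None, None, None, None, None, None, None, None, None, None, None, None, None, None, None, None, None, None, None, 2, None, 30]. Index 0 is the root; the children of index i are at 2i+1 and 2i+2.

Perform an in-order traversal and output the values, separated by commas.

In-order visits the left subtree, then the node, then the right subtree.
At 18: go left to 32.
  At 32: go left to 10.
    10 is a leaf — visit 10.
  Visit 32.
  At 32: no right child.
Visit 18.
At 18: go right to 37.
  At 37: go left to 21.
    At 21: go left to 5.
      At 5: go left to 27.
        At 27: no left child.
        Visit 27.
        At 27: go right to 2.
          2 is a leaf — visit 2.
      Visit 5.
      At 5: go right to 39.
        At 39: no left child.
        Visit 39.
        At 39: go right to 30.
          30 is a leaf — visit 30.
    Visit 21.
    At 21: no right child.
  Visit 37.
  At 37: go right to 9.
    At 9: go left to 22.
      At 22: go left to 29.
        29 is a leaf — visit 29.
      Visit 22.
      At 22: no right child.
    Visit 9.
    At 9: go right to 1.
      1 is a leaf — visit 1.

10, 32, 18, 27, 2, 5, 39, 30, 21, 37, 29, 22, 9, 1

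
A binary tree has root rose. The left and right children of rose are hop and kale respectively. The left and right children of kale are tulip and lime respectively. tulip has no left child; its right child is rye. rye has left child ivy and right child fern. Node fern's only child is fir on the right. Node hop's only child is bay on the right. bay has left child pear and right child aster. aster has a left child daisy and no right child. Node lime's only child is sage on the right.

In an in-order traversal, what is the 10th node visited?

In-order visits the left subtree, then the node, then the right subtree.
At rose: go left to hop.
  At hop: no left child.
  Visit hop.
  At hop: go right to bay.
    At bay: go left to pear.
      pear is a leaf — visit pear.
    Visit bay.
    At bay: go right to aster.
      At aster: go left to daisy.
        daisy is a leaf — visit daisy.
      Visit aster.
      At aster: no right child.
Visit rose.
At rose: go right to kale.
  At kale: go left to tulip.
    At tulip: no left child.
    Visit tulip.
    At tulip: go right to rye.
      At rye: go left to ivy.
        ivy is a leaf — visit ivy.
      Visit rye.
      At rye: go right to fern.
        At fern: no left child.
        Visit fern.
        At fern: go right to fir.
          fir is a leaf — visit fir.
  Visit kale.
  At kale: go right to lime.
    At lime: no left child.
    Visit lime.
    At lime: go right to sage.
      sage is a leaf — visit sage.
Full in-order sequence: hop, pear, bay, daisy, aster, rose, tulip, ivy, rye, fern, fir, kale, lime, sage.

fern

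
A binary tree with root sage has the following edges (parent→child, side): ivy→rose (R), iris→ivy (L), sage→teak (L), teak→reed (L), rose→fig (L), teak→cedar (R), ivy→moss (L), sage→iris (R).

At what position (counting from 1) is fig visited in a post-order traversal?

5

Post-order visits the left subtree, then the right subtree, then the node.
At sage: go left to teak.
  At teak: go left to reed.
    reed is a leaf — visit reed.
  At teak: go right to cedar.
    cedar is a leaf — visit cedar.
  Visit teak.
At sage: go right to iris.
  At iris: go left to ivy.
    At ivy: go left to moss.
      moss is a leaf — visit moss.
    At ivy: go right to rose.
      At rose: go left to fig.
        fig is a leaf — visit fig.
      At rose: no right child.
      Visit rose.
    Visit ivy.
  At iris: no right child.
  Visit iris.
Visit sage.
Full post-order sequence: reed, cedar, teak, moss, fig, rose, ivy, iris, sage.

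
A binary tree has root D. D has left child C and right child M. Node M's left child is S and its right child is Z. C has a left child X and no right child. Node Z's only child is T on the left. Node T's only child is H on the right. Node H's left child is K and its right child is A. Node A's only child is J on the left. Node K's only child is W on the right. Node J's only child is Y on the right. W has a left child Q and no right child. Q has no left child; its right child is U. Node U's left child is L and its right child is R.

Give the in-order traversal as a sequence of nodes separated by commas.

In-order visits the left subtree, then the node, then the right subtree.
At D: go left to C.
  At C: go left to X.
    X is a leaf — visit X.
  Visit C.
  At C: no right child.
Visit D.
At D: go right to M.
  At M: go left to S.
    S is a leaf — visit S.
  Visit M.
  At M: go right to Z.
    At Z: go left to T.
      At T: no left child.
      Visit T.
      At T: go right to H.
        At H: go left to K.
          At K: no left child.
          Visit K.
          At K: go right to W.
            At W: go left to Q.
              At Q: no left child.
              Visit Q.
              At Q: go right to U.
                At U: go left to L.
                  L is a leaf — visit L.
                Visit U.
                At U: go right to R.
                  R is a leaf — visit R.
            Visit W.
            At W: no right child.
        Visit H.
        At H: go right to A.
          At A: go left to J.
            At J: no left child.
            Visit J.
            At J: go right to Y.
              Y is a leaf — visit Y.
          Visit A.
          At A: no right child.
    Visit Z.
    At Z: no right child.

X, C, D, S, M, T, K, Q, L, U, R, W, H, J, Y, A, Z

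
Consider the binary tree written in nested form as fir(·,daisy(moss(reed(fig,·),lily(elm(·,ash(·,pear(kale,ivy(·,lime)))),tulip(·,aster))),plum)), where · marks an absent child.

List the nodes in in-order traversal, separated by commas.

In-order visits the left subtree, then the node, then the right subtree.
At fir: no left child.
Visit fir.
At fir: go right to daisy.
  At daisy: go left to moss.
    At moss: go left to reed.
      At reed: go left to fig.
        fig is a leaf — visit fig.
      Visit reed.
      At reed: no right child.
    Visit moss.
    At moss: go right to lily.
      At lily: go left to elm.
        At elm: no left child.
        Visit elm.
        At elm: go right to ash.
          At ash: no left child.
          Visit ash.
          At ash: go right to pear.
            At pear: go left to kale.
              kale is a leaf — visit kale.
            Visit pear.
            At pear: go right to ivy.
              At ivy: no left child.
              Visit ivy.
              At ivy: go right to lime.
                lime is a leaf — visit lime.
      Visit lily.
      At lily: go right to tulip.
        At tulip: no left child.
        Visit tulip.
        At tulip: go right to aster.
          aster is a leaf — visit aster.
  Visit daisy.
  At daisy: go right to plum.
    plum is a leaf — visit plum.

fir, fig, reed, moss, elm, ash, kale, pear, ivy, lime, lily, tulip, aster, daisy, plum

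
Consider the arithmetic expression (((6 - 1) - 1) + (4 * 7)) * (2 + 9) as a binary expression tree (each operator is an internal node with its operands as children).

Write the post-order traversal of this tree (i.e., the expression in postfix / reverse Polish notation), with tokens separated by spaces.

6 1 - 1 - 4 7 * + 2 9 + *

Post-order on an expression tree gives postfix notation: for each operator, emit left operand, right operand, then the operator.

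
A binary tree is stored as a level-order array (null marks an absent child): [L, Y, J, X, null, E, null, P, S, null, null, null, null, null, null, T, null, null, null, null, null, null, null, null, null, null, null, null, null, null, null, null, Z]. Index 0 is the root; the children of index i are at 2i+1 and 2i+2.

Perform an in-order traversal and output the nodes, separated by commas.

T, Z, P, X, S, Y, L, E, J

In-order visits the left subtree, then the node, then the right subtree.
At L: go left to Y.
  At Y: go left to X.
    At X: go left to P.
      At P: go left to T.
        At T: no left child.
        Visit T.
        At T: go right to Z.
          Z is a leaf — visit Z.
      Visit P.
      At P: no right child.
    Visit X.
    At X: go right to S.
      S is a leaf — visit S.
  Visit Y.
  At Y: no right child.
Visit L.
At L: go right to J.
  At J: go left to E.
    E is a leaf — visit E.
  Visit J.
  At J: no right child.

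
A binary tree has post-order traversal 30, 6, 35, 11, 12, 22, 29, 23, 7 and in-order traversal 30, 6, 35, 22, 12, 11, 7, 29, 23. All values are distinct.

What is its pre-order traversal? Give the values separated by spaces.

The last element of post-order is the root; it splits in-order into left and right subtrees.
Root 7: left subtree has 6 nodes {30, 6, 35, 22, 12, 11}, right has 2 {29, 23}.
  Root 22: left subtree has 3 nodes {30, 6, 35}, right has 2 {12, 11}.
    Root 35: left subtree has 2 nodes {30, 6}, right has 0 { }.
      Root 6: left subtree has 1 node {30}, right has 0 { }.
    Root 12: left subtree has 0 nodes { }, right has 1 {11}.
  Root 23: left subtree has 1 node {29}, right has 0 { }.

7 22 35 6 30 12 11 23 29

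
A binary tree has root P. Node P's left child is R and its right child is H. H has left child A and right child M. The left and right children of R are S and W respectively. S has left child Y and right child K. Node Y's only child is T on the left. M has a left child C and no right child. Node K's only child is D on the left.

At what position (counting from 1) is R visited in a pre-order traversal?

2

Pre-order visits the node, then its left subtree, then its right subtree.
Visit P.
At P: go left to R.
  Visit R.
  At R: go left to S.
    Visit S.
    At S: go left to Y.
      Visit Y.
      At Y: go left to T.
        T is a leaf — visit T.
      At Y: no right child.
    At S: go right to K.
      Visit K.
      At K: go left to D.
        D is a leaf — visit D.
      At K: no right child.
  At R: go right to W.
    W is a leaf — visit W.
At P: go right to H.
  Visit H.
  At H: go left to A.
    A is a leaf — visit A.
  At H: go right to M.
    Visit M.
    At M: go left to C.
      C is a leaf — visit C.
    At M: no right child.
Full pre-order sequence: P, R, S, Y, T, K, D, W, H, A, M, C.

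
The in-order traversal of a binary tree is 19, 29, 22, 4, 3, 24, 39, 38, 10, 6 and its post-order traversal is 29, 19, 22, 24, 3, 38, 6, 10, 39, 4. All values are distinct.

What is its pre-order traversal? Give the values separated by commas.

The last element of post-order is the root; it splits in-order into left and right subtrees.
Root 4: left subtree has 3 nodes {19, 29, 22}, right has 6 {3, 24, 39, 38, 10, 6}.
  Root 22: left subtree has 2 nodes {19, 29}, right has 0 { }.
    Root 19: left subtree has 0 nodes { }, right has 1 {29}.
  Root 39: left subtree has 2 nodes {3, 24}, right has 3 {38, 10, 6}.
    Root 3: left subtree has 0 nodes { }, right has 1 {24}.
    Root 10: left subtree has 1 node {38}, right has 1 {6}.

4, 22, 19, 29, 39, 3, 24, 10, 38, 6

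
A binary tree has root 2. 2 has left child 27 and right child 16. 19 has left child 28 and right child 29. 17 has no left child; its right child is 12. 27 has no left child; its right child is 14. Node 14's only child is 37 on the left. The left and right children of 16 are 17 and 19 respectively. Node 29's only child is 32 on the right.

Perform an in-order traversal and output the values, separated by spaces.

In-order visits the left subtree, then the node, then the right subtree.
At 2: go left to 27.
  At 27: no left child.
  Visit 27.
  At 27: go right to 14.
    At 14: go left to 37.
      37 is a leaf — visit 37.
    Visit 14.
    At 14: no right child.
Visit 2.
At 2: go right to 16.
  At 16: go left to 17.
    At 17: no left child.
    Visit 17.
    At 17: go right to 12.
      12 is a leaf — visit 12.
  Visit 16.
  At 16: go right to 19.
    At 19: go left to 28.
      28 is a leaf — visit 28.
    Visit 19.
    At 19: go right to 29.
      At 29: no left child.
      Visit 29.
      At 29: go right to 32.
        32 is a leaf — visit 32.

27 37 14 2 17 12 16 28 19 29 32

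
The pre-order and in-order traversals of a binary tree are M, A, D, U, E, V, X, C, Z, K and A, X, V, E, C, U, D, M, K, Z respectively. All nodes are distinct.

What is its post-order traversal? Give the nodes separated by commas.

X, V, C, E, U, D, A, K, Z, M

The first element of pre-order is the root; it splits in-order into left and right subtrees.
Root M: left subtree has 7 nodes {A, X, V, E, C, U, D}, right has 2 {K, Z}.
  Root A: left subtree has 0 nodes { }, right has 6 {X, V, E, C, U, D}.
    Root D: left subtree has 5 nodes {X, V, E, C, U}, right has 0 { }.
      Root U: left subtree has 4 nodes {X, V, E, C}, right has 0 { }.
        Root E: left subtree has 2 nodes {X, V}, right has 1 {C}.
          Root V: left subtree has 1 node {X}, right has 0 { }.
  Root Z: left subtree has 1 node {K}, right has 0 { }.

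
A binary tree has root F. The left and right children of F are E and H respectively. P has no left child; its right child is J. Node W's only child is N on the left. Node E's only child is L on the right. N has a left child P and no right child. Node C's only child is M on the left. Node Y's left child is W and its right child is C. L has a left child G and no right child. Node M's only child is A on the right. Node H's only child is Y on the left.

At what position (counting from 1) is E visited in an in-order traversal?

1

In-order visits the left subtree, then the node, then the right subtree.
At F: go left to E.
  At E: no left child.
  Visit E.
  At E: go right to L.
    At L: go left to G.
      G is a leaf — visit G.
    Visit L.
    At L: no right child.
Visit F.
At F: go right to H.
  At H: go left to Y.
    At Y: go left to W.
      At W: go left to N.
        At N: go left to P.
          At P: no left child.
          Visit P.
          At P: go right to J.
            J is a leaf — visit J.
        Visit N.
        At N: no right child.
      Visit W.
      At W: no right child.
    Visit Y.
    At Y: go right to C.
      At C: go left to M.
        At M: no left child.
        Visit M.
        At M: go right to A.
          A is a leaf — visit A.
      Visit C.
      At C: no right child.
  Visit H.
  At H: no right child.
Full in-order sequence: E, G, L, F, P, J, N, W, Y, M, A, C, H.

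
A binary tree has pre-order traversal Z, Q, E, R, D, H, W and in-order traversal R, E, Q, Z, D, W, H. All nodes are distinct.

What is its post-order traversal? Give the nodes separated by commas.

The first element of pre-order is the root; it splits in-order into left and right subtrees.
Root Z: left subtree has 3 nodes {R, E, Q}, right has 3 {D, W, H}.
  Root Q: left subtree has 2 nodes {R, E}, right has 0 { }.
    Root E: left subtree has 1 node {R}, right has 0 { }.
  Root D: left subtree has 0 nodes { }, right has 2 {W, H}.
    Root H: left subtree has 1 node {W}, right has 0 { }.

R, E, Q, W, H, D, Z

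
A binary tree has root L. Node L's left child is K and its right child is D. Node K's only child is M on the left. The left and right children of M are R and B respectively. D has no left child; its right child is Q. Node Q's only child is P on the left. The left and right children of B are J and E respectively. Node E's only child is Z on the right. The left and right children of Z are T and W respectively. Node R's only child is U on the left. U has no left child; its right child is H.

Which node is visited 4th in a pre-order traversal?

Pre-order visits the node, then its left subtree, then its right subtree.
Visit L.
At L: go left to K.
  Visit K.
  At K: go left to M.
    Visit M.
    At M: go left to R.
      Visit R.
      At R: go left to U.
        Visit U.
        At U: no left child.
        At U: go right to H.
          H is a leaf — visit H.
      At R: no right child.
    At M: go right to B.
      Visit B.
      At B: go left to J.
        J is a leaf — visit J.
      At B: go right to E.
        Visit E.
        At E: no left child.
        At E: go right to Z.
          Visit Z.
          At Z: go left to T.
            T is a leaf — visit T.
          At Z: go right to W.
            W is a leaf — visit W.
  At K: no right child.
At L: go right to D.
  Visit D.
  At D: no left child.
  At D: go right to Q.
    Visit Q.
    At Q: go left to P.
      P is a leaf — visit P.
    At Q: no right child.
Full pre-order sequence: L, K, M, R, U, H, B, J, E, Z, T, W, D, Q, P.

R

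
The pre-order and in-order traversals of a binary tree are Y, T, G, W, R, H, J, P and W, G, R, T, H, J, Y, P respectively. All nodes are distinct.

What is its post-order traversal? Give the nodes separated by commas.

W, R, G, J, H, T, P, Y

The first element of pre-order is the root; it splits in-order into left and right subtrees.
Root Y: left subtree has 6 nodes {W, G, R, T, H, J}, right has 1 {P}.
  Root T: left subtree has 3 nodes {W, G, R}, right has 2 {H, J}.
    Root G: left subtree has 1 node {W}, right has 1 {R}.
    Root H: left subtree has 0 nodes { }, right has 1 {J}.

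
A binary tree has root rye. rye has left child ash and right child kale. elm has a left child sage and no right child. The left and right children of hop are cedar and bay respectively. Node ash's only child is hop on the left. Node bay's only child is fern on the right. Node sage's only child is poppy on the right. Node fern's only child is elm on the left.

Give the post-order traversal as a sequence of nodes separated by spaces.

Post-order visits the left subtree, then the right subtree, then the node.
At rye: go left to ash.
  At ash: go left to hop.
    At hop: go left to cedar.
      cedar is a leaf — visit cedar.
    At hop: go right to bay.
      At bay: no left child.
      At bay: go right to fern.
        At fern: go left to elm.
          At elm: go left to sage.
            At sage: no left child.
            At sage: go right to poppy.
              poppy is a leaf — visit poppy.
            Visit sage.
          At elm: no right child.
          Visit elm.
        At fern: no right child.
        Visit fern.
      Visit bay.
    Visit hop.
  At ash: no right child.
  Visit ash.
At rye: go right to kale.
  kale is a leaf — visit kale.
Visit rye.

cedar poppy sage elm fern bay hop ash kale rye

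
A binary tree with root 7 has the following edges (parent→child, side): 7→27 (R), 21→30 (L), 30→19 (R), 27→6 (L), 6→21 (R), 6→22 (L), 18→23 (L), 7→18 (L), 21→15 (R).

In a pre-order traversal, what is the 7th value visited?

21

Pre-order visits the node, then its left subtree, then its right subtree.
Visit 7.
At 7: go left to 18.
  Visit 18.
  At 18: go left to 23.
    23 is a leaf — visit 23.
  At 18: no right child.
At 7: go right to 27.
  Visit 27.
  At 27: go left to 6.
    Visit 6.
    At 6: go left to 22.
      22 is a leaf — visit 22.
    At 6: go right to 21.
      Visit 21.
      At 21: go left to 30.
        Visit 30.
        At 30: no left child.
        At 30: go right to 19.
          19 is a leaf — visit 19.
      At 21: go right to 15.
        15 is a leaf — visit 15.
  At 27: no right child.
Full pre-order sequence: 7, 18, 23, 27, 6, 22, 21, 30, 19, 15.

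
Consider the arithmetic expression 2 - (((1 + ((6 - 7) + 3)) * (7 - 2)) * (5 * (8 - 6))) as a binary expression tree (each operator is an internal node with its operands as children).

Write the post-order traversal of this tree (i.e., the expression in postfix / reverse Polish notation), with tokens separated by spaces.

2 1 6 7 - 3 + + 7 2 - * 5 8 6 - * * -

Post-order on an expression tree gives postfix notation: for each operator, emit left operand, right operand, then the operator.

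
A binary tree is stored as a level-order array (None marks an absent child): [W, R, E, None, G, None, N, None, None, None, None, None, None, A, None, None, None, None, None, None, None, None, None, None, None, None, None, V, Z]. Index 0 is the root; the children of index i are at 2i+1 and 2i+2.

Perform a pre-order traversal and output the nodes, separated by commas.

W, R, G, E, N, A, V, Z

Pre-order visits the node, then its left subtree, then its right subtree.
Visit W.
At W: go left to R.
  Visit R.
  At R: no left child.
  At R: go right to G.
    G is a leaf — visit G.
At W: go right to E.
  Visit E.
  At E: no left child.
  At E: go right to N.
    Visit N.
    At N: go left to A.
      Visit A.
      At A: go left to V.
        V is a leaf — visit V.
      At A: go right to Z.
        Z is a leaf — visit Z.
    At N: no right child.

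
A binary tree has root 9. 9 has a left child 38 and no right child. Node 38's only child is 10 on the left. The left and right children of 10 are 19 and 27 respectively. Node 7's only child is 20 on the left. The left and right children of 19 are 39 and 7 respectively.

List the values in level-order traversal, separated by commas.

Level-order visits nodes level by level from the root, left to right within each level.
Level 0: 9
Level 1: 38
Level 2: 10
Level 3: 19, 27
Level 4: 39, 7
Level 5: 20

9, 38, 10, 19, 27, 39, 7, 20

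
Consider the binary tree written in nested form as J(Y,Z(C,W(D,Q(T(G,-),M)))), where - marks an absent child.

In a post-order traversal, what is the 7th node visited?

Q

Post-order visits the left subtree, then the right subtree, then the node.
At J: go left to Y.
  Y is a leaf — visit Y.
At J: go right to Z.
  At Z: go left to C.
    C is a leaf — visit C.
  At Z: go right to W.
    At W: go left to D.
      D is a leaf — visit D.
    At W: go right to Q.
      At Q: go left to T.
        At T: go left to G.
          G is a leaf — visit G.
        At T: no right child.
        Visit T.
      At Q: go right to M.
        M is a leaf — visit M.
      Visit Q.
    Visit W.
  Visit Z.
Visit J.
Full post-order sequence: Y, C, D, G, T, M, Q, W, Z, J.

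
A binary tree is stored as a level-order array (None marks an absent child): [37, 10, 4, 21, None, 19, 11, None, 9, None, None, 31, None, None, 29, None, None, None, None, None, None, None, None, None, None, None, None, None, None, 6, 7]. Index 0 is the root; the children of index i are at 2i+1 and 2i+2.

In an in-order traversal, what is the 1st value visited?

In-order visits the left subtree, then the node, then the right subtree.
At 37: go left to 10.
  At 10: go left to 21.
    At 21: no left child.
    Visit 21.
    At 21: go right to 9.
      9 is a leaf — visit 9.
  Visit 10.
  At 10: no right child.
Visit 37.
At 37: go right to 4.
  At 4: go left to 19.
    At 19: go left to 31.
      31 is a leaf — visit 31.
    Visit 19.
    At 19: no right child.
  Visit 4.
  At 4: go right to 11.
    At 11: no left child.
    Visit 11.
    At 11: go right to 29.
      At 29: go left to 6.
        6 is a leaf — visit 6.
      Visit 29.
      At 29: go right to 7.
        7 is a leaf — visit 7.
Full in-order sequence: 21, 9, 10, 37, 31, 19, 4, 11, 6, 29, 7.

21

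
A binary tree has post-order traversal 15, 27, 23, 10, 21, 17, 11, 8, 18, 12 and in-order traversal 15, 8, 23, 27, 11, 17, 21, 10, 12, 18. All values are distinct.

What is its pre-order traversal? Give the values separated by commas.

The last element of post-order is the root; it splits in-order into left and right subtrees.
Root 12: left subtree has 8 nodes {15, 8, 23, 27, 11, 17, 21, 10}, right has 1 {18}.
  Root 8: left subtree has 1 node {15}, right has 6 {23, 27, 11, 17, 21, 10}.
    Root 11: left subtree has 2 nodes {23, 27}, right has 3 {17, 21, 10}.
      Root 23: left subtree has 0 nodes { }, right has 1 {27}.
      Root 17: left subtree has 0 nodes { }, right has 2 {21, 10}.
        Root 21: left subtree has 0 nodes { }, right has 1 {10}.

12, 8, 15, 11, 23, 27, 17, 21, 10, 18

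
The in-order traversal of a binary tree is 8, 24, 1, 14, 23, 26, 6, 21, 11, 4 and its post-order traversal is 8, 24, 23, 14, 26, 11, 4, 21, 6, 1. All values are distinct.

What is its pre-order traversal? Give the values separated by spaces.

The last element of post-order is the root; it splits in-order into left and right subtrees.
Root 1: left subtree has 2 nodes {8, 24}, right has 7 {14, 23, 26, 6, 21, 11, 4}.
  Root 24: left subtree has 1 node {8}, right has 0 { }.
  Root 6: left subtree has 3 nodes {14, 23, 26}, right has 3 {21, 11, 4}.
    Root 26: left subtree has 2 nodes {14, 23}, right has 0 { }.
      Root 14: left subtree has 0 nodes { }, right has 1 {23}.
    Root 21: left subtree has 0 nodes { }, right has 2 {11, 4}.
      Root 4: left subtree has 1 node {11}, right has 0 { }.

1 24 8 6 26 14 23 21 4 11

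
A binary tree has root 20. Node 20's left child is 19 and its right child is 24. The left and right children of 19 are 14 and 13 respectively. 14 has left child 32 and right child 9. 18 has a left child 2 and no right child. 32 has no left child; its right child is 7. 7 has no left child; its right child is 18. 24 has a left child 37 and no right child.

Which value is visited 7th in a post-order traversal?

Post-order visits the left subtree, then the right subtree, then the node.
At 20: go left to 19.
  At 19: go left to 14.
    At 14: go left to 32.
      At 32: no left child.
      At 32: go right to 7.
        At 7: no left child.
        At 7: go right to 18.
          At 18: go left to 2.
            2 is a leaf — visit 2.
          At 18: no right child.
          Visit 18.
        Visit 7.
      Visit 32.
    At 14: go right to 9.
      9 is a leaf — visit 9.
    Visit 14.
  At 19: go right to 13.
    13 is a leaf — visit 13.
  Visit 19.
At 20: go right to 24.
  At 24: go left to 37.
    37 is a leaf — visit 37.
  At 24: no right child.
  Visit 24.
Visit 20.
Full post-order sequence: 2, 18, 7, 32, 9, 14, 13, 19, 37, 24, 20.

13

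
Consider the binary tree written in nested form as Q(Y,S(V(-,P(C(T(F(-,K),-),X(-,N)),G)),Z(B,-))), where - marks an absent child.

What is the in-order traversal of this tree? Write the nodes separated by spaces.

Y Q V F K T C X N P G S B Z

In-order visits the left subtree, then the node, then the right subtree.
At Q: go left to Y.
  Y is a leaf — visit Y.
Visit Q.
At Q: go right to S.
  At S: go left to V.
    At V: no left child.
    Visit V.
    At V: go right to P.
      At P: go left to C.
        At C: go left to T.
          At T: go left to F.
            At F: no left child.
            Visit F.
            At F: go right to K.
              K is a leaf — visit K.
          Visit T.
          At T: no right child.
        Visit C.
        At C: go right to X.
          At X: no left child.
          Visit X.
          At X: go right to N.
            N is a leaf — visit N.
      Visit P.
      At P: go right to G.
        G is a leaf — visit G.
  Visit S.
  At S: go right to Z.
    At Z: go left to B.
      B is a leaf — visit B.
    Visit Z.
    At Z: no right child.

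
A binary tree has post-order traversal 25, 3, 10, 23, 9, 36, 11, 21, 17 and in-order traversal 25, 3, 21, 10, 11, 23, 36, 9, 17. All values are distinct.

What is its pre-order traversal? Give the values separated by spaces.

17 21 3 25 11 10 36 23 9

The last element of post-order is the root; it splits in-order into left and right subtrees.
Root 17: left subtree has 8 nodes {25, 3, 21, 10, 11, 23, 36, 9}, right has 0 { }.
  Root 21: left subtree has 2 nodes {25, 3}, right has 5 {10, 11, 23, 36, 9}.
    Root 3: left subtree has 1 node {25}, right has 0 { }.
    Root 11: left subtree has 1 node {10}, right has 3 {23, 36, 9}.
      Root 36: left subtree has 1 node {23}, right has 1 {9}.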